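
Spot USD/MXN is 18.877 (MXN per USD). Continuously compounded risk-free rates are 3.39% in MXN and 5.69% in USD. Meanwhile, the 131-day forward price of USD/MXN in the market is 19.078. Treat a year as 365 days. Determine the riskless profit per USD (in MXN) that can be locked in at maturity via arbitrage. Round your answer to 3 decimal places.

Fair forward: F* = S·e^(carry·T), with carry = (r_MXN − r_USD) = 0.0339 − 0.0569 = -0.0230
F* = 18.877 · e^(-0.0230 × 131/365) = 18.877 · e^-0.008255 = 18.877 × 0.991779 = 18.7218
Market 19.078 > fair 18.7218: forward overpriced → cash-and-carry (buy spot, short the forward).
At maturity, profit = |F_mkt − F*| = |19.078 − 18.7218| = 0.356 per USD (in MXN)

0.356 per USD (in MXN)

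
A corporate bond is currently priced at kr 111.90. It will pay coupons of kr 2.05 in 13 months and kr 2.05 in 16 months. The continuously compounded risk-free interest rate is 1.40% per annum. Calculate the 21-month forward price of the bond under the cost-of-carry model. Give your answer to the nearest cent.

PV(coupons) I = 2.05·e^(−0.0140·13/12) + 2.05·e^(−0.0140·16/12)
I = 2.0191 + 2.0121 = 4.0312
F = (S − I)·e^(rT) = (111.90 − 4.0312) · e^(0.0140·21/12)
= 107.8688 · e^0.024500 = 107.8688 × 1.024803 = kr 110.54

kr 110.54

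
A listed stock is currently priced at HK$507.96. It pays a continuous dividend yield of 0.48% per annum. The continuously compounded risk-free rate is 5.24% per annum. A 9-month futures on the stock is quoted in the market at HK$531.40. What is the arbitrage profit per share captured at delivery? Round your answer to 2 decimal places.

HK$4.98 per share

Fair futures: F* = S·e^(carry·T), with carry = (r − q) = 0.0524 − 0.0048 = 0.0476
F* = 507.96 · e^(0.0476 × 9/12) = 507.96 · e^0.035700 = 507.96 × 1.036345 = HK$526.4218
Market HK$531.40 > fair HK$526.4218: forward overpriced → cash-and-carry (buy spot, short the forward).
At maturity, profit = |F_mkt − F*| = |531.40 − 526.4218| = HK$4.98 per share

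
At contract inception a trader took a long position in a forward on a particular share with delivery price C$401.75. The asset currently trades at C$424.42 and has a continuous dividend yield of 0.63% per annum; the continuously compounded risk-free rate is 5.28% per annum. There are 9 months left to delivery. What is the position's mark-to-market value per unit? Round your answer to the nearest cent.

C$36.27

Current fair forward for the remaining 9 months: F = S·e^((r − q)·T), (r − q) = 0.0528 − 0.0063 = 0.0465
F = 424.42 · e^(0.0465 × 9/12) = 424.42 × 1.035490 = 439.4827
Value of long forward = (F − K)·e^(−rT) = (439.4827 − 401.75) · e^(−0.0528·9/12)
= 37.7327 × 0.961174 = 36.27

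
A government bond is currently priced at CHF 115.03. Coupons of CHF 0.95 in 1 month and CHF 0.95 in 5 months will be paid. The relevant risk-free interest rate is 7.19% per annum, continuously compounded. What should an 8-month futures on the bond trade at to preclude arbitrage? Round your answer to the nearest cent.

CHF 118.72

PV(coupons) I = 0.95·e^(−0.0719·1/12) + 0.95·e^(−0.0719·5/12)
I = 0.9443 + 0.9220 = 1.8663
F = (S − I)·e^(rT) = (115.03 − 1.8663) · e^(0.0719·8/12)
= 113.1637 · e^0.047933 = 113.1637 × 1.049100 = CHF 118.72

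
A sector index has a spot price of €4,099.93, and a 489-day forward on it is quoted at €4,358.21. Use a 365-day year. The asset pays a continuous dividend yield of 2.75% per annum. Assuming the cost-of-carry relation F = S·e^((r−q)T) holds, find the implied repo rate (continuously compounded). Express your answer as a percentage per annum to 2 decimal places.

7.31%

From F = S·e^((r−q)T): (r − q) = ln(F/S)/T
ln(4358.21/4099.93) = ln(1.062996) = 0.061091
(r − q) = 0.061091 / (489/365) = 0.045600
r = ln(F/S)/T + q = 0.045600 + 0.0275 = 0.073100
r = 7.31%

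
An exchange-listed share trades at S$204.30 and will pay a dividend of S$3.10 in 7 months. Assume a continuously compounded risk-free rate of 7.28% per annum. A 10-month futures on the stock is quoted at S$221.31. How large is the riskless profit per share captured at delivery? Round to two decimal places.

S$7.39 per share

PV(dividends) I = 3.10·e^(−0.0728·7/12) = 2.9711
Fair futures F* = (S − I)·e^(rT) = (204.30 − 2.9711)·e^0.060667 = 201.3289 × 1.062545 = 213.9210
Market S$221.31 > fair 213.9210: forward overpriced → cash-and-carry (borrow at r, buy the stock and collect the dividends, short the forward).
Profit at T = |F_mkt − F*| = |221.31 − 213.9210| = S$7.39 per share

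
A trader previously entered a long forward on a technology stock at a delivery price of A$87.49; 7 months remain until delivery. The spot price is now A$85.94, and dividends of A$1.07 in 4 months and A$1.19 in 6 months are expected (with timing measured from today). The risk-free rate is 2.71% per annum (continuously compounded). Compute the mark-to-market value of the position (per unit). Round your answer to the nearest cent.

-A$2.41

PV(remaining dividends) I = 1.07·e^(−0.0271·4/12) + 1.19·e^(−0.0271·6/12) = 2.2344
Current forward F = (S − I)·e^(rT) = (85.94 − 2.2344)·e^(0.0271·7/12) = 83.7056 × 1.015934 = 85.0394
Value (long) = (F − K)·e^(−rT) = (85.0394 − 87.49) × 0.984316 = -2.4122
Value = -A$2.41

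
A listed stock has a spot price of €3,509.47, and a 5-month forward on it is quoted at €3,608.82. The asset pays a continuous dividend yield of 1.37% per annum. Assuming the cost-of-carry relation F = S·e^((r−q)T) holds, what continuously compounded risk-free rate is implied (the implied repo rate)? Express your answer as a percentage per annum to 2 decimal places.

8.07%

From F = S·e^((r−q)T): (r − q) = ln(F/S)/T
ln(3608.82/3509.47) = ln(1.028309) = 0.027916
(r − q) = 0.027916 / (5/12) = 0.066998
r = ln(F/S)/T + q = 0.066998 + 0.0137 = 0.080698
r = 8.07%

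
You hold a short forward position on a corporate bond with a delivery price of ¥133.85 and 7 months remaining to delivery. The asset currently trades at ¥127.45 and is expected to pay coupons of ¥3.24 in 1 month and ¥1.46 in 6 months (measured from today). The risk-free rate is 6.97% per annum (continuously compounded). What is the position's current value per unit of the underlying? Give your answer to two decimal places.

¥5.70

PV(remaining coupons) I = 3.24·e^(−0.0697·1/12) + 1.46·e^(−0.0697·6/12) = 4.6312
Current forward F = (S − I)·e^(rT) = (127.45 − 4.6312)·e^(0.0697·7/12) = 122.8188 × 1.041496 = 127.9153
Value (long) = (F − K)·e^(−rT) = (127.9153 − 133.85) × 0.960157 = -5.6982
Short position value = −(long value) = ¥5.70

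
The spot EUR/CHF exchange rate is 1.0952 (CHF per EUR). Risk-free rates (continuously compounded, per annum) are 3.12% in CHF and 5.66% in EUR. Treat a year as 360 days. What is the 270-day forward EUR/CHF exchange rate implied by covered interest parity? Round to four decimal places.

1.0745

F = S·e^((r_CHF − r_EUR)T) = 1.0952 · e^((0.0312 − 0.0566) × 270/360)
= 1.0952 · e^-0.019050 = 1.0952 × 0.981130
F = 1.0745 CHF per EUR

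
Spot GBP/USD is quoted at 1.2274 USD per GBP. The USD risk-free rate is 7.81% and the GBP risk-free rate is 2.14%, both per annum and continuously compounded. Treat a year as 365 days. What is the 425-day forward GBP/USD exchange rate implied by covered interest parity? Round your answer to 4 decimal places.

1.3112

F = S·e^((r_USD − r_GBP)T) = 1.2274 · e^((0.0781 − 0.0214) × 425/365)
= 1.2274 · e^0.066021 = 1.2274 × 1.068249
F = 1.3112 USD per GBP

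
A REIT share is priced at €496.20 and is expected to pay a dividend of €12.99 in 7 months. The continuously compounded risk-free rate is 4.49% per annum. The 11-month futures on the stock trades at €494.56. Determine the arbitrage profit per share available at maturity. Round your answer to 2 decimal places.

PV(dividends) I = 12.99·e^(−0.0449·7/12) = 12.6542
Fair futures F* = (S − I)·e^(rT) = (496.20 − 12.6542)·e^0.041158 = 483.5458 × 1.042017 = 503.8629
Market €494.56 < fair 503.8629: forward underpriced → reverse cash-and-carry (short the stock, invest proceeds at r, pay the dividends, go long the forward).
Profit at T = |F_mkt − F*| = |494.56 − 503.8629| = €9.30 per share

€9.30 per share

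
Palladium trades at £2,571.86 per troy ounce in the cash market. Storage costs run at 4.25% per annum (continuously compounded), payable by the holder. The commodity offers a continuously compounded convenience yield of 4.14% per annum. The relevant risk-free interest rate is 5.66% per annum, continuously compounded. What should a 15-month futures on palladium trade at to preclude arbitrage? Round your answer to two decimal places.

Net carry = r + u − y = 0.0566 + 0.0425 − 0.0414 = 0.0577
F = S·e^((r+u−y)T) = 2571.86 · e^(0.0577 × 15/12) = 2571.86 · e^0.07212500
= 2571.86 × 1.07478968 = £2,764.21 per troy ounce

£2,764.21 per troy ounce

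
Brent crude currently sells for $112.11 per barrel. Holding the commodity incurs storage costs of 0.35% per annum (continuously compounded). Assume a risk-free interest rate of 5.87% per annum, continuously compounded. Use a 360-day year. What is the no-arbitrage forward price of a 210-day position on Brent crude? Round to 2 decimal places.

Net carry = r + u − y = 0.0587 + 0.0035 − 0.0000 = 0.0622
F = S·e^((r+u−y)T) = 112.11 · e^(0.0622 × 210/360) = 112.11 · e^0.036283
= 112.11 × 1.036949 = $116.25 per barrel

$116.25 per barrel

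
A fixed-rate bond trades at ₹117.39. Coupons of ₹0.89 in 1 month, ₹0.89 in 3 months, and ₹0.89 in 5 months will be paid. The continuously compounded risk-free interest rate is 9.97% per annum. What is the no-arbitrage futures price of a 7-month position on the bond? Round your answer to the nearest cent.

₹121.66

PV(coupons) I = 0.89·e^(−0.0997·1/12) + 0.89·e^(−0.0997·3/12) + 0.89·e^(−0.0997·5/12)
I = 0.8826 + 0.8681 + 0.8538 = 2.6045
F = (S − I)·e^(rT) = (117.39 − 2.6045) · e^(0.0997·7/12)
= 114.7855 · e^0.058158 = 114.7855 × 1.059882 = ₹121.66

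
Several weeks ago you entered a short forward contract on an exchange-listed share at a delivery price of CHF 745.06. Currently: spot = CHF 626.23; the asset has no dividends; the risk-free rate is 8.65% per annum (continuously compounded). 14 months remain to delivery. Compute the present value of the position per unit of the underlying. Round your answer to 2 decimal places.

CHF 47.31

Current fair forward for the remaining 14 months: F = S·e^(r·T), r = 0.0865
F = 626.23 · e^(0.0865 × 14/12) = 626.23 × 1.106184 = 692.7256
Value of long forward = (F − K)·e^(−rT) = (692.7256 − 745.06) · e^(−0.0865·14/12)
= -52.3344 × 0.904008 = -47.31
Short position value = −(long value) = CHF 47.31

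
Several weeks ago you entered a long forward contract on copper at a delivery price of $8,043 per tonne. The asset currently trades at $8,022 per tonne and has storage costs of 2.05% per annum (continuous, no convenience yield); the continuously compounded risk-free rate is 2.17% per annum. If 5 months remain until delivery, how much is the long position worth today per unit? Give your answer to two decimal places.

Current fair forward for the remaining 5 months: F = S·e^((r + u)·T), (r + u) = 0.0217 + 0.0205 = 0.0422
F = 8022 · e^(0.0422 × 5/12) = 8022 × 1.01773883 = 8164.3009
Value of long forward = (F − K)·e^(−rT) = (8164.3009 − 8043) · e^(−0.0217·5/12)
= 121.3009 × 0.99099909 = 120.21

$120.21 per tonne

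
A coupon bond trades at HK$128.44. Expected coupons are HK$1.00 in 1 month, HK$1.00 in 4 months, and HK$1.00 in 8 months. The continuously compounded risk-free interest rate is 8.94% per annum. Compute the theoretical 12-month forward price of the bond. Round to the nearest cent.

PV(coupons) I = 1.00·e^(−0.0894·1/12) + 1.00·e^(−0.0894·4/12) + 1.00·e^(−0.0894·8/12)
I = 0.9926 + 0.9706 + 0.9421 = 2.9053
F = (S − I)·e^(rT) = (128.44 − 2.9053) · e^(0.0894·12/12)
= 125.5347 · e^0.089400 = 125.5347 × 1.093518 = HK$137.27

HK$137.27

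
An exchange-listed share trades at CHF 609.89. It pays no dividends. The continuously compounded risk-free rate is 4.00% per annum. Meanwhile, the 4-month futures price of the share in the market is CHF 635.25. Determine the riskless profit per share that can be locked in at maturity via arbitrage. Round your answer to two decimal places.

CHF 17.17 per share

Fair futures: F* = S·e^(carry·T), with carry = r = 0.0400
F* = 609.89 · e^(0.0400 × 4/12) = 609.89 · e^0.013333 = 609.89 × 1.013422 = CHF 618.0759
Market CHF 635.25 > fair CHF 618.0759: forward overpriced → cash-and-carry (buy spot, short the forward).
At maturity, profit = |F_mkt − F*| = |635.25 − 618.0759| = CHF 17.17 per share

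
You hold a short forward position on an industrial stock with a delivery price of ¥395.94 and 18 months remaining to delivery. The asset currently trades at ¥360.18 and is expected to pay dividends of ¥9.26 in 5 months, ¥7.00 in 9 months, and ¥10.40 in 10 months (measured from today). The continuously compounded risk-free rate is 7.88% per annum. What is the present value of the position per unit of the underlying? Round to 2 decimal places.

PV(remaining dividends) I = 9.26·e^(−0.0788·5/12) + 7.00·e^(−0.0788·9/12) + 10.40·e^(−0.0788·10/12) = 25.2982
Current forward F = (S − I)·e^(rT) = (360.18 − 25.2982)·e^(0.0788·18/12) = 334.8818 × 1.125469 = 376.8991
Value (long) = (F − K)·e^(−rT) = (376.8991 − 395.94) × 0.888518 = -16.9182
Short position value = −(long value) = ¥16.92

¥16.92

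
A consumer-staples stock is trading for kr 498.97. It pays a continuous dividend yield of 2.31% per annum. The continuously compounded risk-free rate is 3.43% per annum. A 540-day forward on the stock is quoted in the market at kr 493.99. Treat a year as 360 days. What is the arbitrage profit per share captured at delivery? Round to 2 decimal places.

Fair forward: F* = S·e^(carry·T), with carry = (r − q) = 0.0343 − 0.0231 = 0.0112
F* = 498.97 · e^(0.0112 × 540/360) = 498.97 · e^0.016800 = 498.97 × 1.016942 = kr 507.4235
Market kr 493.99 < fair kr 507.4235: forward underpriced → reverse cash-and-carry (short spot, go long the forward).
At maturity, profit = |F_mkt − F*| = |493.99 − 507.4235| = kr 13.43 per share

kr 13.43 per share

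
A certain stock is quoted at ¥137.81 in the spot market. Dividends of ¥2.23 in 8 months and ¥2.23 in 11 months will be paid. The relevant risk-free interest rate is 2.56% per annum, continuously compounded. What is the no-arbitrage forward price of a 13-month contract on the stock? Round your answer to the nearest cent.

PV(dividends) I = 2.23·e^(−0.0256·8/12) + 2.23·e^(−0.0256·11/12)
I = 2.1923 + 2.1783 = 4.3706
F = (S − I)·e^(rT) = (137.81 − 4.3706) · e^(0.0256·13/12)
= 133.4394 · e^0.027733 = 133.4394 × 1.028121 = ¥137.19

¥137.19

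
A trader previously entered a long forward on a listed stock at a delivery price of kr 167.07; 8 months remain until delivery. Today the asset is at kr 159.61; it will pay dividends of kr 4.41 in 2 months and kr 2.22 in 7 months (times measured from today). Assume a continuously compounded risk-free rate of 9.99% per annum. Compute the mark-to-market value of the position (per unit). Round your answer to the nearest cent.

PV(remaining dividends) I = 4.41·e^(−0.0999·2/12) + 2.22·e^(−0.0999·7/12) = 6.4315
Current forward F = (S − I)·e^(rT) = (159.61 − 6.4315)·e^(0.0999·8/12) = 153.1785 × 1.068868 = 163.7276
Value (long) = (F − K)·e^(−rT) = (163.7276 − 167.07) × 0.935569 = -3.1270
Value = -kr 3.13

-kr 3.13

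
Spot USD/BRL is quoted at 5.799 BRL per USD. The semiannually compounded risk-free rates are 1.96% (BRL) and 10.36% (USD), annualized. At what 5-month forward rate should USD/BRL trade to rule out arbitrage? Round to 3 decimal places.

5.605

By covered interest parity, F = S · (1+r_BRL/2)^(2T) / (1+r_USD/2)^(2T)
= 5.799 × 1.008160 / 1.042984 = 5.799 × 0.966611
F = 5.605 BRL per USD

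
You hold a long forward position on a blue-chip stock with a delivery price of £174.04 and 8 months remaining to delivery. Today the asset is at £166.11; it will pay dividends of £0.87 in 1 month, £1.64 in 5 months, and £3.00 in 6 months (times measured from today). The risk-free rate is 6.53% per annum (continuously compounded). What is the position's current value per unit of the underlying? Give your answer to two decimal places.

PV(remaining dividends) I = 0.87·e^(−0.0653·1/12) + 1.64·e^(−0.0653·5/12) + 3.00·e^(−0.0653·6/12) = 5.3649
Current forward F = (S − I)·e^(rT) = (166.11 − 5.3649)·e^(0.0653·8/12) = 160.7451 × 1.044495 = 167.8975
Value (long) = (F − K)·e^(−rT) = (167.8975 − 174.04) × 0.957401 = -5.8808
Value = -£5.88

-£5.88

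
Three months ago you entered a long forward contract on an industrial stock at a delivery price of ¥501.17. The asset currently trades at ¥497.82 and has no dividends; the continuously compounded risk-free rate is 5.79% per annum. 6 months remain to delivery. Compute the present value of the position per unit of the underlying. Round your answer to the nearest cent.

¥10.95

Current fair forward for the remaining 6 months: F = S·e^(r·T), r = 0.0579
F = 497.82 · e^(0.0579 × 6/12) = 497.82 × 1.029373 = 512.4425
Value of long forward = (F − K)·e^(−rT) = (512.4425 − 501.17) · e^(−0.0579·6/12)
= 11.2725 × 0.971465 = 10.95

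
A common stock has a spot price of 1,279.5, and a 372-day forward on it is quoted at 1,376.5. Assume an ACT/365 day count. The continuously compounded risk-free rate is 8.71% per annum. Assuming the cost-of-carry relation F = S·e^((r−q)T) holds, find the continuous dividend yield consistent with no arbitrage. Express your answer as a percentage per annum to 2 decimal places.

From F = S·e^((r−q)T): (r − q) = ln(F/S)/T
ln(1376.5/1279.5) = ln(1.075811) = 0.073075
(r − q) = 0.073075 / (372/365) = 0.071700
q = r − ln(F/S)/T = 0.0871 − 0.071700 = 0.015400
q = 1.54%

1.54%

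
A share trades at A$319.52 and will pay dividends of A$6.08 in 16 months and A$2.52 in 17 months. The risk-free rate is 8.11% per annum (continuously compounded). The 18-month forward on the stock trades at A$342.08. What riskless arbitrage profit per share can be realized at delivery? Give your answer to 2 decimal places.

A$10.07 per share

PV(dividends) I = 6.08·e^(−0.0811·16/12) + 2.52·e^(−0.0811·17/12) = 7.7033
Fair forward F* = (S − I)·e^(rT) = (319.52 − 7.7033)·e^0.121650 = 311.8167 × 1.129359 = 352.1530
Market A$342.08 < fair 352.1530: forward underpriced → reverse cash-and-carry (short the stock, invest proceeds at r, pay the dividends, go long the forward).
Profit at T = |F_mkt − F*| = |342.08 − 352.1530| = A$10.07 per share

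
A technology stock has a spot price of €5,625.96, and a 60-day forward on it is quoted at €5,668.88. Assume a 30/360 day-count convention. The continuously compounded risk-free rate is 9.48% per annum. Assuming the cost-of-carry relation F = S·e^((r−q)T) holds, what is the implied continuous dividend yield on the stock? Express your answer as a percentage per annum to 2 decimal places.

4.92%

From F = S·e^((r−q)T): (r − q) = ln(F/S)/T
ln(5668.88/5625.96) = ln(1.007629) = 0.007600
(r − q) = 0.007600 / (60/360) = 0.045600
q = r − ln(F/S)/T = 0.0948 − 0.045600 = 0.049200
q = 4.92%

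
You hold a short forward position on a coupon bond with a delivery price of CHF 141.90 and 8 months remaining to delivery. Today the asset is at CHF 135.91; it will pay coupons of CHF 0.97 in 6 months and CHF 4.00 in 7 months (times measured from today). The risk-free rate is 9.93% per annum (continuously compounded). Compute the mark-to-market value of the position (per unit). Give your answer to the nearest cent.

PV(remaining coupons) I = 0.97·e^(−0.0993·6/12) + 4.00·e^(−0.0993·7/12) = 4.6979
Current forward F = (S − I)·e^(rT) = (135.91 − 4.6979)·e^(0.0993·8/12) = 131.2121 × 1.068440 = 140.1923
Value (long) = (F − K)·e^(−rT) = (140.1923 − 141.90) × 0.935944 = -1.5983
Short position value = −(long value) = CHF 1.60

CHF 1.60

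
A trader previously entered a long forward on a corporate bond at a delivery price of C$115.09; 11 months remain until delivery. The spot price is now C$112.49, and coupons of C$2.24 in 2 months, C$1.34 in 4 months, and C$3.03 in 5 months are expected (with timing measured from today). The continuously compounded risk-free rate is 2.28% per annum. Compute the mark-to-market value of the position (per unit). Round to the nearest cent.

-C$6.78

PV(remaining coupons) I = 2.24·e^(−0.0228·2/12) + 1.34·e^(−0.0228·4/12) + 3.03·e^(−0.0228·5/12) = 6.5627
Current forward F = (S − I)·e^(rT) = (112.49 − 6.5627)·e^(0.0228·11/12) = 105.9273 × 1.021120 = 108.1645
Value (long) = (F − K)·e^(−rT) = (108.1645 − 115.09) × 0.979317 = -6.7823
Value = -C$6.78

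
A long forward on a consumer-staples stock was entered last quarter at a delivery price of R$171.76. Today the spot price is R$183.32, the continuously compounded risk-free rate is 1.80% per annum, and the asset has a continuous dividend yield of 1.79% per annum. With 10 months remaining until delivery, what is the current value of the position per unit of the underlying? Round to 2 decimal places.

Current fair forward for the remaining 10 months: F = S·e^((r − q)·T), (r − q) = 0.0180 − 0.0179 = 0.0001
F = 183.32 · e^(0.0001 × 10/12) = 183.32 × 1.000083 = 183.3352
Value of long forward = (F − K)·e^(−rT) = (183.3352 − 171.76) · e^(−0.0180·10/12)
= 11.5752 × 0.985112 = 11.40

R$11.40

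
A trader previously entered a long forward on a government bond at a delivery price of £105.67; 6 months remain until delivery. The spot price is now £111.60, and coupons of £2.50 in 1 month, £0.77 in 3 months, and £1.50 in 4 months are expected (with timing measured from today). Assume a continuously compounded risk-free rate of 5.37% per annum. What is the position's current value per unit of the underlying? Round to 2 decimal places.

£4.01

PV(remaining coupons) I = 2.50·e^(−0.0537·1/12) + 0.77·e^(−0.0537·3/12) + 1.50·e^(−0.0537·4/12) = 4.7220
Current forward F = (S − I)·e^(rT) = (111.60 − 4.7220)·e^(0.0537·6/12) = 106.8780 × 1.027214 = 109.7866
Value (long) = (F − K)·e^(−rT) = (109.7866 − 105.67) × 0.973507 = 4.0075
Value = £4.01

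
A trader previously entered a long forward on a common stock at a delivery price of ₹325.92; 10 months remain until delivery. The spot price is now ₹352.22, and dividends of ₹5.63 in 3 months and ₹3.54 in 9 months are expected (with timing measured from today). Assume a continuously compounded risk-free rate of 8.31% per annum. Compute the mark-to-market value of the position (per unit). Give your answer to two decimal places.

PV(remaining dividends) I = 5.63·e^(−0.0831·3/12) + 3.54·e^(−0.0831·9/12) = 8.8403
Current forward F = (S − I)·e^(rT) = (352.22 − 8.8403)·e^(0.0831·10/12) = 343.3797 × 1.071704 = 368.0014
Value (long) = (F − K)·e^(−rT) = (368.0014 − 325.92) × 0.933093 = 39.2659
Value = ₹39.27

₹39.27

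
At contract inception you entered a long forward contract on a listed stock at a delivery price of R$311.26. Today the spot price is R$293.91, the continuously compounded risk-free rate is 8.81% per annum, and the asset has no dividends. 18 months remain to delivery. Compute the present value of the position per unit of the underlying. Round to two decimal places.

Current fair forward for the remaining 18 months: F = S·e^(r·T), r = 0.0881
F = 293.91 · e^(0.0881 × 18/12) = 293.91 × 1.141279 = 335.4333
Value of long forward = (F − K)·e^(−rT) = (335.4333 − 311.26) · e^(−0.0881·18/12)
= 24.1733 × 0.876210 = 21.18

R$21.18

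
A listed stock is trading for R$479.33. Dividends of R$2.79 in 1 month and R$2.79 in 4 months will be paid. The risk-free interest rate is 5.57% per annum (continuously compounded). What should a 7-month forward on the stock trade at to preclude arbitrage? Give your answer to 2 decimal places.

R$489.46

PV(dividends) I = 2.79·e^(−0.0557·1/12) + 2.79·e^(−0.0557·4/12)
I = 2.7771 + 2.7387 = 5.5158
F = (S − I)·e^(rT) = (479.33 − 5.5158) · e^(0.0557·7/12)
= 473.8142 · e^0.032492 = 473.8142 × 1.033026 = R$489.46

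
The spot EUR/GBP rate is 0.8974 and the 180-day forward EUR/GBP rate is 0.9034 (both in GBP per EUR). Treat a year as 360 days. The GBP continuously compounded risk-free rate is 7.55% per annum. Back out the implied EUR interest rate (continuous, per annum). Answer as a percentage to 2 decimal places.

6.22%

F = S·e^((r_GBP − r_EUR)T) ⇒ r_EUR = r_GBP − ln(F/S)/T
ln(0.9034/0.8974) = 0.006664; /(180/360) = 0.013328
r_EUR = 0.0755 − 0.013328 = 0.062172
r_EUR = 6.22%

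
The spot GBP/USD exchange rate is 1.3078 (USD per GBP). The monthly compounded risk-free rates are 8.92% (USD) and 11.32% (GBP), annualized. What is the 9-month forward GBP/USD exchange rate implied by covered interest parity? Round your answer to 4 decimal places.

By covered interest parity, F = S · (1+r_USD/12)^(12T) / (1+r_GBP/12)^(12T)
= 1.3078 × 1.068924 / 1.088175 = 1.3078 × 0.982309
F = 1.2847 USD per GBP

1.2847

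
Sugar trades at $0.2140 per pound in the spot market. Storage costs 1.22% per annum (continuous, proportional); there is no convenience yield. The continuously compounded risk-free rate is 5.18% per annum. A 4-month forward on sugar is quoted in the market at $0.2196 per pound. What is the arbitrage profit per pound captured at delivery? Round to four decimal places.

Fair forward: F* = S·e^(carry·T), with carry = (r + u) = 0.0518 + 0.0122 = 0.0640
F* = 0.2140 · e^(0.0640 × 4/12) = 0.2140 · e^0.021333 = 0.2140 × 1.021562 = $0.2186
Market $0.2196 > fair $0.2186: forward overpriced → cash-and-carry (buy spot, short the forward).
At maturity, profit = |F_mkt − F*| = |0.2196 − 0.2186| = $0.0010 per pound

$0.0010 per pound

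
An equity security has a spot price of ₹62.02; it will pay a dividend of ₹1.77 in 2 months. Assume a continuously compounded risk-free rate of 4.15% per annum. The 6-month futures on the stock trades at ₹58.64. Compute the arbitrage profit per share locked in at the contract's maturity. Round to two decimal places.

₹2.89 per share

PV(dividends) I = 1.77·e^(−0.0415·2/12) = 1.7578
Fair futures F* = (S − I)·e^(rT) = (62.02 − 1.7578)·e^0.020750 = 60.2622 × 1.020967 = 61.5257
Market ₹58.64 < fair 61.5257: forward underpriced → reverse cash-and-carry (short the stock, invest proceeds at r, pay the dividends, go long the forward).
Profit at T = |F_mkt − F*| = |58.64 − 61.5257| = ₹2.89 per share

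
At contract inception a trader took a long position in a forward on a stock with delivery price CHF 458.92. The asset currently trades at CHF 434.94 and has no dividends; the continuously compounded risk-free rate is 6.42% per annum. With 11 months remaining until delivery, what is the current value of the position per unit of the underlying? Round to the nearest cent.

CHF 2.25

Current fair forward for the remaining 11 months: F = S·e^(r·T), r = 0.0642
F = 434.94 · e^(0.0642 × 11/12) = 434.94 × 1.060616 = 461.3043
Value of long forward = (F − K)·e^(−rT) = (461.3043 − 458.92) · e^(−0.0642·11/12)
= 2.3843 × 0.942848 = 2.25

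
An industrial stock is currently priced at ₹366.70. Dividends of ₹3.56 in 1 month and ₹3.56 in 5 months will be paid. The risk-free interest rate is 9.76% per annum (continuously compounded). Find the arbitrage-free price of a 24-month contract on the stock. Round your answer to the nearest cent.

PV(dividends) I = 3.56·e^(−0.0976·1/12) + 3.56·e^(−0.0976·5/12)
I = 3.5312 + 3.4181 = 6.9493
F = (S − I)·e^(rT) = (366.70 − 6.9493) · e^(0.0976·24/12)
= 359.7507 · e^0.195200 = 359.7507 × 1.215554 = ₹437.30

₹437.30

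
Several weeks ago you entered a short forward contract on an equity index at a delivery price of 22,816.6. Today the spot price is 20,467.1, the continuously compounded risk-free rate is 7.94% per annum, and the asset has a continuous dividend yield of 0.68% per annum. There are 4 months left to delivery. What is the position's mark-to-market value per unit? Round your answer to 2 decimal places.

1799.88

Current fair forward for the remaining 4 months: F = S·e^((r − q)·T), (r − q) = 0.0794 − 0.0068 = 0.0726
F = 20467.1 · e^(0.0726 × 4/12) = 20467.1 × 1.02449520 = 20968.4457
Value of long forward = (F − K)·e^(−rT) = (20968.4457 − 22816.6) · e^(−0.0794·4/12)
= -1848.1543 × 0.97388051 = -1799.88
Short position value = −(long value) = 1799.88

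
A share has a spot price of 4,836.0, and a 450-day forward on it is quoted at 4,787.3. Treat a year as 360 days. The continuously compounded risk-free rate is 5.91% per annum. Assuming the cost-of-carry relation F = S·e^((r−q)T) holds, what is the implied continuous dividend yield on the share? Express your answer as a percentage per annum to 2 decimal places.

6.72%

From F = S·e^((r−q)T): (r − q) = ln(F/S)/T
ln(4787.3/4836.0) = ln(0.989930) = -0.010121
(r − q) = -0.010121 / (450/360) = -0.008097
q = r − ln(F/S)/T = 0.0591 + 0.008097 = 0.067197
q = 6.72%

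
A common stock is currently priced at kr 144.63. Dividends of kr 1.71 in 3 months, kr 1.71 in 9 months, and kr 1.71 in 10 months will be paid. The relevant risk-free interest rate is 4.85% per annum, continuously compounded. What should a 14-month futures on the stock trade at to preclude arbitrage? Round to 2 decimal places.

PV(dividends) I = 1.71·e^(−0.0485·3/12) + 1.71·e^(−0.0485·9/12) + 1.71·e^(−0.0485·10/12)
I = 1.6894 + 1.6489 + 1.6423 = 4.9806
F = (S − I)·e^(rT) = (144.63 − 4.9806) · e^(0.0485·14/12)
= 139.6494 · e^0.056583 = 139.6494 × 1.058214 = kr 147.78

kr 147.78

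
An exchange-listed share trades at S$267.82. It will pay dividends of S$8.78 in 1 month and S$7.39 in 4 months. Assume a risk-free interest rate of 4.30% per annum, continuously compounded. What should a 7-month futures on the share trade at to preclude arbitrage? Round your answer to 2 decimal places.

S$258.18

PV(dividends) I = 8.78·e^(−0.0430·1/12) + 7.39·e^(−0.0430·4/12)
I = 8.7486 + 7.2848 = 16.0334
F = (S − I)·e^(rT) = (267.82 − 16.0334) · e^(0.0430·7/12)
= 251.7866 · e^0.025083 = 251.7866 × 1.025400 = S$258.18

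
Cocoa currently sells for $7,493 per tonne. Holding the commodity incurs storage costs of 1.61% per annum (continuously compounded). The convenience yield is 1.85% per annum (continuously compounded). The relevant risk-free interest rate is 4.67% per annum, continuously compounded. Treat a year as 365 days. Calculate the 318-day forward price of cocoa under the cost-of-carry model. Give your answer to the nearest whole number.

Net carry = r + u − y = 0.0467 + 0.0161 − 0.0185 = 0.0443
F = S·e^((r+u−y)T) = 7493 · e^(0.0443 × 318/365) = 7493 · e^0.038596
= 7493 × 1.039351 = $7,788 per tonne

$7,788 per tonne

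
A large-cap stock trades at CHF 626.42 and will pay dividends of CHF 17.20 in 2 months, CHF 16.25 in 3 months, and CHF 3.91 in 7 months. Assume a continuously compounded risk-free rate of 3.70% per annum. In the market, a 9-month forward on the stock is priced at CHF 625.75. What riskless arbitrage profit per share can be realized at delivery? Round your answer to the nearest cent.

PV(dividends) I = 17.20·e^(−0.0370·2/12) + 16.25·e^(−0.0370·3/12) + 3.91·e^(−0.0370·7/12) = 37.0212
Fair forward F* = (S − I)·e^(rT) = (626.42 − 37.0212)·e^0.027750 = 589.3988 × 1.028139 = 605.9839
Market CHF 625.75 > fair 605.9839: forward overpriced → cash-and-carry (borrow at r, buy the stock and collect the dividends, short the forward).
Profit at T = |F_mkt − F*| = |625.75 − 605.9839| = CHF 19.77 per share

CHF 19.77 per share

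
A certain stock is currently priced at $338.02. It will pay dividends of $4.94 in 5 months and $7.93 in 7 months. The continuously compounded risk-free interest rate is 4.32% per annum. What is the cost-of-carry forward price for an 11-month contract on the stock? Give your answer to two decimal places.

PV(dividends) I = 4.94·e^(−0.0432·5/12) + 7.93·e^(−0.0432·7/12)
I = 4.8519 + 7.7327 = 12.5846
F = (S − I)·e^(rT) = (338.02 − 12.5846) · e^(0.0432·11/12)
= 325.4354 · e^0.039600 = 325.4354 × 1.040395 = $338.58

$338.58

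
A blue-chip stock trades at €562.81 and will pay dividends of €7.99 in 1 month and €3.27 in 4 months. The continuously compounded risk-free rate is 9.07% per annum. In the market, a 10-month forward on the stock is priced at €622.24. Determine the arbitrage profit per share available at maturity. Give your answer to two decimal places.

€27.22 per share

PV(dividends) I = 7.99·e^(−0.0907·1/12) + 3.27·e^(−0.0907·4/12) = 11.1025
Fair forward F* = (S − I)·e^(rT) = (562.81 − 11.1025)·e^0.075583 = 551.7075 × 1.078513 = 595.0237
Market €622.24 > fair 595.0237: forward overpriced → cash-and-carry (borrow at r, buy the stock and collect the dividends, short the forward).
Profit at T = |F_mkt − F*| = |622.24 − 595.0237| = €27.22 per share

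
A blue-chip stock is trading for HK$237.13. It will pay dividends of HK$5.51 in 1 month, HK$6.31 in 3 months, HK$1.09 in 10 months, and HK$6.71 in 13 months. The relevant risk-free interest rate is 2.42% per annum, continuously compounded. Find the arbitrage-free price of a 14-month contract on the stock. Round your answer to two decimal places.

HK$223.99

PV(dividends) I = 5.51·e^(−0.0242·1/12) + 6.31·e^(−0.0242·3/12) + 1.09·e^(−0.0242·10/12) + 6.71·e^(−0.0242·13/12)
I = 5.4989 + 6.2719 + 1.0682 + 6.5364 = 19.3754
F = (S − I)·e^(rT) = (237.13 − 19.3754) · e^(0.0242·14/12)
= 217.7546 · e^0.028233 = 217.7546 × 1.028635 = HK$223.99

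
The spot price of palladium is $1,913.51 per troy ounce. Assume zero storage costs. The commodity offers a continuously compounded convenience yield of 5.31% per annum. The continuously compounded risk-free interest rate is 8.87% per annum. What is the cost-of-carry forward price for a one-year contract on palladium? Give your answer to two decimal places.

Net carry = r + u − y = 0.0887 + 0.0000 − 0.0531 = 0.0356
F = S·e^((r+u−y)T) = 1913.51 · e^(0.0356 × 12/12) = 1913.51 · e^0.03560000
= 1913.51 × 1.03624127 = $1,982.86 per troy ounce

$1,982.86 per troy ounce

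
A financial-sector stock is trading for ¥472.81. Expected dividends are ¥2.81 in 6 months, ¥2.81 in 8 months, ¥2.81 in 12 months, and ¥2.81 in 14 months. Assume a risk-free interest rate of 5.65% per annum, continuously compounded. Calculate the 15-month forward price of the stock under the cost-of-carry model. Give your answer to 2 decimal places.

PV(dividends) I = 2.81·e^(−0.0565·6/12) + 2.81·e^(−0.0565·8/12) + 2.81·e^(−0.0565·12/12) + 2.81·e^(−0.0565·14/12)
I = 2.7317 + 2.7061 + 2.6556 + 2.6307 = 10.7241
F = (S − I)·e^(rT) = (472.81 − 10.7241) · e^(0.0565·15/12)
= 462.0859 · e^0.070625 = 462.0859 × 1.073179 = ¥495.90

¥495.90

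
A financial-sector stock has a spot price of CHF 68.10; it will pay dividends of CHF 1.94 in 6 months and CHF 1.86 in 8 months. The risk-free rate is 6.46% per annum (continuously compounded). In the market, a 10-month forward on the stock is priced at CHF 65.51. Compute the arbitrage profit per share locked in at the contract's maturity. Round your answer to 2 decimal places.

CHF 2.49 per share

PV(dividends) I = 1.94·e^(−0.0646·6/12) + 1.86·e^(−0.0646·8/12) = 3.6599
Fair forward F* = (S − I)·e^(rT) = (68.10 − 3.6599)·e^0.053833 = 64.4401 × 1.055308 = 68.0042
Market CHF 65.51 < fair 68.0042: forward underpriced → reverse cash-and-carry (short the stock, invest proceeds at r, pay the dividends, go long the forward).
Profit at T = |F_mkt − F*| = |65.51 − 68.0042| = CHF 2.49 per share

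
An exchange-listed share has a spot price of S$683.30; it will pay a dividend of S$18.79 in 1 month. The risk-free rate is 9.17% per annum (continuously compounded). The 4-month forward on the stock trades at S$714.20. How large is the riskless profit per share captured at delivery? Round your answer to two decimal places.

PV(dividends) I = 18.79·e^(−0.0917·1/12) = 18.6470
Fair forward F* = (S − I)·e^(rT) = (683.30 − 18.6470)·e^0.030567 = 664.6530 × 1.031039 = 685.2832
Market S$714.20 > fair 685.2832: forward overpriced → cash-and-carry (borrow at r, buy the stock and collect the dividends, short the forward).
Profit at T = |F_mkt − F*| = |714.20 − 685.2832| = S$28.92 per share

S$28.92 per share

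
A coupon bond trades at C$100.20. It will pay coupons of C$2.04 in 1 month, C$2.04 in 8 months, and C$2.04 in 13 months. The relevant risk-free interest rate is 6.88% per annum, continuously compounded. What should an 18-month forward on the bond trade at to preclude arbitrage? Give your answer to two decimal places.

PV(coupons) I = 2.04·e^(−0.0688·1/12) + 2.04·e^(−0.0688·8/12) + 2.04·e^(−0.0688·13/12)
I = 2.0283 + 1.9485 + 1.8935 = 5.8703
F = (S − I)·e^(rT) = (100.20 − 5.8703) · e^(0.0688·18/12)
= 94.3297 · e^0.103200 = 94.3297 × 1.108713 = C$104.58

C$104.58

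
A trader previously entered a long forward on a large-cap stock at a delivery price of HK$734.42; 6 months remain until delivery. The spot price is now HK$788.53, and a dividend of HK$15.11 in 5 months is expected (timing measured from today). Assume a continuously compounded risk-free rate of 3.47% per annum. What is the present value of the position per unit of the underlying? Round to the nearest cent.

PV(remaining dividends) I = 15.11·e^(−0.0347·5/12) = 14.8931
Current forward F = (S − I)·e^(rT) = (788.53 − 14.8931)·e^(0.0347·6/12) = 773.6369 × 1.017501 = 787.1763
Value (long) = (F − K)·e^(−rT) = (787.1763 − 734.42) × 0.982800 = 51.8489
Value = HK$51.85

HK$51.85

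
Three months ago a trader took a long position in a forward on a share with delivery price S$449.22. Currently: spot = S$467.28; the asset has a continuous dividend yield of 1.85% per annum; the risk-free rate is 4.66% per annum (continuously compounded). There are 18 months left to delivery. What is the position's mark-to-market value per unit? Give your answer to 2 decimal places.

Current fair forward for the remaining 18 months: F = S·e^((r − q)·T), (r − q) = 0.0466 − 0.0185 = 0.0281
F = 467.28 · e^(0.0281 × 18/12) = 467.28 × 1.043051 = 487.3969
Value of long forward = (F − K)·e^(−rT) = (487.3969 − 449.22) · e^(−0.0466·18/12)
= 38.1769 × 0.932487 = 35.60

S$35.60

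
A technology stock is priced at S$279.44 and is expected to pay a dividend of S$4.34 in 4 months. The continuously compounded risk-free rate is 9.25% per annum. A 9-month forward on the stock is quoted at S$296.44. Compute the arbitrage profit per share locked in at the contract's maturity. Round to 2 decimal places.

PV(dividends) I = 4.34·e^(−0.0925·4/12) = 4.2082
Fair forward F* = (S − I)·e^(rT) = (279.44 − 4.2082)·e^0.069375 = 275.2318 × 1.071838 = 295.0039
Market S$296.44 > fair 295.0039: forward overpriced → cash-and-carry (borrow at r, buy the stock and collect the dividends, short the forward).
Profit at T = |F_mkt − F*| = |296.44 − 295.0039| = S$1.44 per share

S$1.44 per share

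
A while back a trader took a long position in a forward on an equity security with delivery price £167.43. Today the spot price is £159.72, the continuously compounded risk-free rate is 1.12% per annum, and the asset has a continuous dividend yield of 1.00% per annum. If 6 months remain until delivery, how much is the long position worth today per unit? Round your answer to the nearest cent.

-£7.57

Current fair forward for the remaining 6 months: F = S·e^((r − q)·T), (r − q) = 0.0112 − 0.0100 = 0.0012
F = 159.72 · e^(0.0012 × 6/12) = 159.72 × 1.000600 = 159.8158
Value of long forward = (F − K)·e^(−rT) = (159.8158 − 167.43) · e^(−0.0112·6/12)
= -7.6142 × 0.994416 = -7.57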